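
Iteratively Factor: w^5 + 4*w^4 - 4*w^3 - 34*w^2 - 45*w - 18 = (w + 1)*(w^4 + 3*w^3 - 7*w^2 - 27*w - 18) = (w - 3)*(w + 1)*(w^3 + 6*w^2 + 11*w + 6) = (w - 3)*(w + 1)*(w + 2)*(w^2 + 4*w + 3) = (w - 3)*(w + 1)^2*(w + 2)*(w + 3)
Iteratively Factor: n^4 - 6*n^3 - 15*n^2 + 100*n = (n - 5)*(n^3 - n^2 - 20*n) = (n - 5)*(n + 4)*(n^2 - 5*n) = (n - 5)^2*(n + 4)*(n)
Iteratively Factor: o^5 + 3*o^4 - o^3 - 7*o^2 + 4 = (o + 2)*(o^4 + o^3 - 3*o^2 - o + 2) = (o - 1)*(o + 2)*(o^3 + 2*o^2 - o - 2) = (o - 1)^2*(o + 2)*(o^2 + 3*o + 2) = (o - 1)^2*(o + 1)*(o + 2)*(o + 2)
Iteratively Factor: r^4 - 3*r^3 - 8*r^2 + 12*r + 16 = (r + 2)*(r^3 - 5*r^2 + 2*r + 8) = (r - 2)*(r + 2)*(r^2 - 3*r - 4) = (r - 4)*(r - 2)*(r + 2)*(r + 1)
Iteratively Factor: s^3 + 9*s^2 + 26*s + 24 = (s + 2)*(s^2 + 7*s + 12) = (s + 2)*(s + 4)*(s + 3)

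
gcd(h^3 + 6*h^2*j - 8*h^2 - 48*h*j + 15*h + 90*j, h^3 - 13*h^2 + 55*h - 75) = h^2 - 8*h + 15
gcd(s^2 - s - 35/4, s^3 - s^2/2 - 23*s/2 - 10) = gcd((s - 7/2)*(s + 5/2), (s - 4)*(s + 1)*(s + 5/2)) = s + 5/2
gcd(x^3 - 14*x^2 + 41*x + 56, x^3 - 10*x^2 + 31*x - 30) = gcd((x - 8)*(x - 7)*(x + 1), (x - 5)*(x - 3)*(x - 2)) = 1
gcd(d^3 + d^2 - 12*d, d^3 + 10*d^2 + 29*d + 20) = d + 4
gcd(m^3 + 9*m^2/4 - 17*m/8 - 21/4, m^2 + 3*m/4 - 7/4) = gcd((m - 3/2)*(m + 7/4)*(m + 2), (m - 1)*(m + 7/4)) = m + 7/4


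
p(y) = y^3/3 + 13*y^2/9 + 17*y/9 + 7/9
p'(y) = y^2 + 26*y/9 + 17/9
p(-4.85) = -12.43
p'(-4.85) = 11.40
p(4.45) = 67.16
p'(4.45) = 34.55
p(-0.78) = 0.03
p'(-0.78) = 0.24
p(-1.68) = 0.10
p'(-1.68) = -0.14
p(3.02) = 28.84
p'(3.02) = 19.73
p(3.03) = 29.04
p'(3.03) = 19.82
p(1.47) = 7.73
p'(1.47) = 8.30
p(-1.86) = 0.12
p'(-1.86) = -0.02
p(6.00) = 136.11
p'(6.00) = 55.22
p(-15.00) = -827.56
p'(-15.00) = 183.56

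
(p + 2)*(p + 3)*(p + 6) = p^3 + 11*p^2 + 36*p + 36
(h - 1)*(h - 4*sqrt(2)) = h^2 - 4*sqrt(2)*h - h + 4*sqrt(2)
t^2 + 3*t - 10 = (t - 2)*(t + 5)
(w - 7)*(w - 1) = w^2 - 8*w + 7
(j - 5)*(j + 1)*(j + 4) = j^3 - 21*j - 20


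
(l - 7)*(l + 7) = l^2 - 49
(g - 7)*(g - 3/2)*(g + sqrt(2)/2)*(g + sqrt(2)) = g^4 - 17*g^3/2 + 3*sqrt(2)*g^3/2 - 51*sqrt(2)*g^2/4 + 23*g^2/2 - 17*g/2 + 63*sqrt(2)*g/4 + 21/2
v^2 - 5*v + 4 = (v - 4)*(v - 1)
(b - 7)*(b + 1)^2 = b^3 - 5*b^2 - 13*b - 7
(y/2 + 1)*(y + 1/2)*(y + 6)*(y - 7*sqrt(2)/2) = y^4/2 - 7*sqrt(2)*y^3/4 + 17*y^3/4 - 119*sqrt(2)*y^2/8 + 8*y^2 - 28*sqrt(2)*y + 3*y - 21*sqrt(2)/2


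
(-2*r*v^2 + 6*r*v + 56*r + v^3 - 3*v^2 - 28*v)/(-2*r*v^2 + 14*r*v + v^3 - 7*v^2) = (v + 4)/v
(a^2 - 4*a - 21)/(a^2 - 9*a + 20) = (a^2 - 4*a - 21)/(a^2 - 9*a + 20)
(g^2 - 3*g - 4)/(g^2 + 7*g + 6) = (g - 4)/(g + 6)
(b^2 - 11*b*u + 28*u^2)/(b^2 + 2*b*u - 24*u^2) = (b - 7*u)/(b + 6*u)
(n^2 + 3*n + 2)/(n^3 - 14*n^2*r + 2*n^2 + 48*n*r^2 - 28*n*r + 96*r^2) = (n + 1)/(n^2 - 14*n*r + 48*r^2)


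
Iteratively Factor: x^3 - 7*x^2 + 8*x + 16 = (x + 1)*(x^2 - 8*x + 16) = (x - 4)*(x + 1)*(x - 4)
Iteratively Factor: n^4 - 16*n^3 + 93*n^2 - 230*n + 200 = (n - 2)*(n^3 - 14*n^2 + 65*n - 100) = (n - 5)*(n - 2)*(n^2 - 9*n + 20) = (n - 5)^2*(n - 2)*(n - 4)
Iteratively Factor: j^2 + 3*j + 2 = (j + 2)*(j + 1)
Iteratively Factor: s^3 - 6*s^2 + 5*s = (s - 1)*(s^2 - 5*s) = (s - 5)*(s - 1)*(s)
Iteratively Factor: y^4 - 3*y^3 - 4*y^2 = (y - 4)*(y^3 + y^2) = (y - 4)*(y + 1)*(y^2) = y*(y - 4)*(y + 1)*(y)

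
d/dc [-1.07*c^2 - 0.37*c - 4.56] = -2.14*c - 0.37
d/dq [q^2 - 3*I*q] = 2*q - 3*I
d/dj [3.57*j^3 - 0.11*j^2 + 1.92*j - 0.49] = 10.71*j^2 - 0.22*j + 1.92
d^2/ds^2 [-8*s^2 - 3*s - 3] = -16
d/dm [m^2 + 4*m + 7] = 2*m + 4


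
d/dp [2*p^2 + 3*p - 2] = 4*p + 3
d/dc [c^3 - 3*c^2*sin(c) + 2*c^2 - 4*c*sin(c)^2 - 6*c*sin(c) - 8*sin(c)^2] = -3*c^2*cos(c) + 3*c^2 - 4*c*sin(2*c) - 6*sqrt(2)*c*sin(c + pi/4) + 4*c - 6*sin(c) - 8*sin(2*c) + 2*cos(2*c) - 2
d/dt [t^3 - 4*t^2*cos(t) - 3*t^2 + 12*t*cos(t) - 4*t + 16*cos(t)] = 4*t^2*sin(t) + 3*t^2 - 12*t*sin(t) - 8*t*cos(t) - 6*t - 16*sin(t) + 12*cos(t) - 4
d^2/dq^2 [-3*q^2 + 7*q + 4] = -6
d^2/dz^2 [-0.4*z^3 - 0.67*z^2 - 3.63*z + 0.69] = -2.4*z - 1.34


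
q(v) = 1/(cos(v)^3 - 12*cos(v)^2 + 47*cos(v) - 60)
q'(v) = (3*sin(v)*cos(v)^2 - 24*sin(v)*cos(v) + 47*sin(v))/(cos(v)^3 - 12*cos(v)^2 + 47*cos(v) - 60)^2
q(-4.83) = -0.02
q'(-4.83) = 0.01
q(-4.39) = -0.01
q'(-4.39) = 0.01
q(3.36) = -0.01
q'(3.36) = -0.00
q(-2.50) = -0.01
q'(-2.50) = -0.00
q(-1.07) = -0.02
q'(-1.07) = -0.02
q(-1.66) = -0.02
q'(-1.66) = -0.01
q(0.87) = -0.03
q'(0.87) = 0.02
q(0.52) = -0.04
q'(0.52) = 0.02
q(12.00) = -0.04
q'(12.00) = -0.02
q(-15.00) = -0.00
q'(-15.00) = 0.00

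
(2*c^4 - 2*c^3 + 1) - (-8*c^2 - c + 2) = 2*c^4 - 2*c^3 + 8*c^2 + c - 1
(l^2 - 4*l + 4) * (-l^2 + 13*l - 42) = -l^4 + 17*l^3 - 98*l^2 + 220*l - 168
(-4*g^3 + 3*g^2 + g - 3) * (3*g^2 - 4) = -12*g^5 + 9*g^4 + 19*g^3 - 21*g^2 - 4*g + 12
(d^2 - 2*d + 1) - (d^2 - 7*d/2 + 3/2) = 3*d/2 - 1/2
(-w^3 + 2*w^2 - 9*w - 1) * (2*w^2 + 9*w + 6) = -2*w^5 - 5*w^4 - 6*w^3 - 71*w^2 - 63*w - 6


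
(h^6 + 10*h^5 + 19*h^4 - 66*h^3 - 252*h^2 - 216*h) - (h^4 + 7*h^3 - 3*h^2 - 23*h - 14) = h^6 + 10*h^5 + 18*h^4 - 73*h^3 - 249*h^2 - 193*h + 14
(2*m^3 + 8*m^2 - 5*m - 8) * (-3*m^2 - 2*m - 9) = -6*m^5 - 28*m^4 - 19*m^3 - 38*m^2 + 61*m + 72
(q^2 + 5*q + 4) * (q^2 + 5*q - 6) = q^4 + 10*q^3 + 23*q^2 - 10*q - 24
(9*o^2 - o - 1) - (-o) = 9*o^2 - 1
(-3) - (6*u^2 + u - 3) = -6*u^2 - u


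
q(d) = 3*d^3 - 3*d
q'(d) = 9*d^2 - 3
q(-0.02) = 0.06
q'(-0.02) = -3.00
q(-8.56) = -1855.99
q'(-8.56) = 656.46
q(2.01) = 18.33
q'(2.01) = 33.36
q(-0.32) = 0.86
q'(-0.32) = -2.08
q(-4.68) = -293.47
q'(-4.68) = 194.12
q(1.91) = 15.17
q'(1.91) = 29.83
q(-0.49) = 1.12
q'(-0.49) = -0.84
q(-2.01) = -18.33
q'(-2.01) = 33.36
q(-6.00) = -630.00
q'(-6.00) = 321.00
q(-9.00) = -2160.00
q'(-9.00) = 726.00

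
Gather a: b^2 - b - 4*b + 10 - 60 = b^2 - 5*b - 50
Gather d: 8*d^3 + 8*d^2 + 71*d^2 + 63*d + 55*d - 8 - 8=8*d^3 + 79*d^2 + 118*d - 16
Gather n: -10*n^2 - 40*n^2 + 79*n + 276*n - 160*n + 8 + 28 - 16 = -50*n^2 + 195*n + 20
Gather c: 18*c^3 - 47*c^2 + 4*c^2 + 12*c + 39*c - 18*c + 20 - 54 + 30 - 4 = 18*c^3 - 43*c^2 + 33*c - 8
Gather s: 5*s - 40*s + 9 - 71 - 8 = -35*s - 70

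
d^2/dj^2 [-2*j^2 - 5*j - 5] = -4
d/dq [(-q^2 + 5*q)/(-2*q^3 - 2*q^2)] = (-q^2 + 10*q + 5)/(2*q^2*(q^2 + 2*q + 1))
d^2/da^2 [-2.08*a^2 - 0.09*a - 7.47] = -4.16000000000000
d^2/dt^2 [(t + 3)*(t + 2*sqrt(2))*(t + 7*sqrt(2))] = 6*t + 6 + 18*sqrt(2)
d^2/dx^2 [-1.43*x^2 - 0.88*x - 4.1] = -2.86000000000000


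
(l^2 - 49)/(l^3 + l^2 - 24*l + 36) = (l^2 - 49)/(l^3 + l^2 - 24*l + 36)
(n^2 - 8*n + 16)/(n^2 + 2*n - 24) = (n - 4)/(n + 6)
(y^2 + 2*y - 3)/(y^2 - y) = (y + 3)/y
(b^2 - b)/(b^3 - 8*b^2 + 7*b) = 1/(b - 7)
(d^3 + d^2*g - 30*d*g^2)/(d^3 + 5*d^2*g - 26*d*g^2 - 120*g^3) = d/(d + 4*g)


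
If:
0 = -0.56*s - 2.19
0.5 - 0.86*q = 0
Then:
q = 0.58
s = -3.91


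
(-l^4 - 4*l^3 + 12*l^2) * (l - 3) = -l^5 - l^4 + 24*l^3 - 36*l^2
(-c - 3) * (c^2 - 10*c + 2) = -c^3 + 7*c^2 + 28*c - 6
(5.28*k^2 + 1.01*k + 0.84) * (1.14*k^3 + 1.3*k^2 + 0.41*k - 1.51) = 6.0192*k^5 + 8.0154*k^4 + 4.4354*k^3 - 6.4667*k^2 - 1.1807*k - 1.2684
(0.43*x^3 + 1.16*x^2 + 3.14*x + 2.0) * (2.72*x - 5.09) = 1.1696*x^4 + 0.9665*x^3 + 2.6364*x^2 - 10.5426*x - 10.18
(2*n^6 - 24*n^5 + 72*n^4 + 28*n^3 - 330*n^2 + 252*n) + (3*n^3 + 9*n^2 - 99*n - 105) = 2*n^6 - 24*n^5 + 72*n^4 + 31*n^3 - 321*n^2 + 153*n - 105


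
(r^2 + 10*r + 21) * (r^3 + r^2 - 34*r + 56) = r^5 + 11*r^4 - 3*r^3 - 263*r^2 - 154*r + 1176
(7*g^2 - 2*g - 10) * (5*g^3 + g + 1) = 35*g^5 - 10*g^4 - 43*g^3 + 5*g^2 - 12*g - 10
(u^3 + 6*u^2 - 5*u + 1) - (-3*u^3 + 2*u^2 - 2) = 4*u^3 + 4*u^2 - 5*u + 3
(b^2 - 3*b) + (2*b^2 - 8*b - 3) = 3*b^2 - 11*b - 3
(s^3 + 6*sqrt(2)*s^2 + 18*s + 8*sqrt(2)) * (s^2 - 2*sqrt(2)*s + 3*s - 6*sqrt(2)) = s^5 + 3*s^4 + 4*sqrt(2)*s^4 - 6*s^3 + 12*sqrt(2)*s^3 - 28*sqrt(2)*s^2 - 18*s^2 - 84*sqrt(2)*s - 32*s - 96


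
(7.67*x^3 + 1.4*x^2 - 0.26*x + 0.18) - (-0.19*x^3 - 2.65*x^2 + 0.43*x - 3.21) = 7.86*x^3 + 4.05*x^2 - 0.69*x + 3.39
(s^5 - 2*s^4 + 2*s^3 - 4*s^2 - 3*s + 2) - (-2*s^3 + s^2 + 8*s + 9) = s^5 - 2*s^4 + 4*s^3 - 5*s^2 - 11*s - 7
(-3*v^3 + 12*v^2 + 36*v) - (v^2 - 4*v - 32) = -3*v^3 + 11*v^2 + 40*v + 32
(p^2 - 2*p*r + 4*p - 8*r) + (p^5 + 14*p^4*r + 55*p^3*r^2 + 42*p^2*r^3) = p^5 + 14*p^4*r + 55*p^3*r^2 + 42*p^2*r^3 + p^2 - 2*p*r + 4*p - 8*r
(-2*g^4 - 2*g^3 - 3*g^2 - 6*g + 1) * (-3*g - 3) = 6*g^5 + 12*g^4 + 15*g^3 + 27*g^2 + 15*g - 3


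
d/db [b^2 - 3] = 2*b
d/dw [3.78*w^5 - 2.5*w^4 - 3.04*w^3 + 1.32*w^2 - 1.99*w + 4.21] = 18.9*w^4 - 10.0*w^3 - 9.12*w^2 + 2.64*w - 1.99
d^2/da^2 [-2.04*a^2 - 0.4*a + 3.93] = -4.08000000000000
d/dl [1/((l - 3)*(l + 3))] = -2*l/(l^4 - 18*l^2 + 81)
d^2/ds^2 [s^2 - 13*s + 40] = 2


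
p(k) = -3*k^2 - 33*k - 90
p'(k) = -6*k - 33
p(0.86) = -120.60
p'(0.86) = -38.16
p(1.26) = -136.34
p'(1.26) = -40.56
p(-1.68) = -43.03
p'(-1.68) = -22.92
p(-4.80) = -0.72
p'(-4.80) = -4.20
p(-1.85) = -39.22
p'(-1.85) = -21.90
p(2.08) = -171.62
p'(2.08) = -45.48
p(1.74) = -156.50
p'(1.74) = -43.44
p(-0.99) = -60.27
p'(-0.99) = -27.06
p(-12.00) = -126.00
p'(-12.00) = 39.00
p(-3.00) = -18.00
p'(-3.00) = -15.00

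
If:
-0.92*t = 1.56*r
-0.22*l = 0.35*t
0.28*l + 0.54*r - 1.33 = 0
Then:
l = 2.77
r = 1.03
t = -1.74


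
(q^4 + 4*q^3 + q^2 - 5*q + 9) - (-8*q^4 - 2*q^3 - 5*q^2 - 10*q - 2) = 9*q^4 + 6*q^3 + 6*q^2 + 5*q + 11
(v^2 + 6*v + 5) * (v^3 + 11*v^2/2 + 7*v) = v^5 + 23*v^4/2 + 45*v^3 + 139*v^2/2 + 35*v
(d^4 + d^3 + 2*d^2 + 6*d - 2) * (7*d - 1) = 7*d^5 + 6*d^4 + 13*d^3 + 40*d^2 - 20*d + 2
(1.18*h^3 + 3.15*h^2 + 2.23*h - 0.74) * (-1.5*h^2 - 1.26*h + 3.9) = -1.77*h^5 - 6.2118*h^4 - 2.712*h^3 + 10.5852*h^2 + 9.6294*h - 2.886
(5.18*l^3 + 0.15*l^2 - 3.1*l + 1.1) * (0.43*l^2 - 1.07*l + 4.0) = 2.2274*l^5 - 5.4781*l^4 + 19.2265*l^3 + 4.39*l^2 - 13.577*l + 4.4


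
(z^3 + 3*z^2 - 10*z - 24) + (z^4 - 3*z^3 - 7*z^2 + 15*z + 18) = z^4 - 2*z^3 - 4*z^2 + 5*z - 6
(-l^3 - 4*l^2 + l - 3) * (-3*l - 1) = 3*l^4 + 13*l^3 + l^2 + 8*l + 3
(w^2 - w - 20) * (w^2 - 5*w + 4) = w^4 - 6*w^3 - 11*w^2 + 96*w - 80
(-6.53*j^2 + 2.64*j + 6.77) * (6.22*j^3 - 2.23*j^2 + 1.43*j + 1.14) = -40.6166*j^5 + 30.9827*j^4 + 26.8843*j^3 - 18.7661*j^2 + 12.6907*j + 7.7178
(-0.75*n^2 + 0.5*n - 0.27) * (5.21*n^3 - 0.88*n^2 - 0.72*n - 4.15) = -3.9075*n^5 + 3.265*n^4 - 1.3067*n^3 + 2.9901*n^2 - 1.8806*n + 1.1205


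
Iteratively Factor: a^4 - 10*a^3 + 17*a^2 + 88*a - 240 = (a - 4)*(a^3 - 6*a^2 - 7*a + 60) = (a - 4)*(a + 3)*(a^2 - 9*a + 20) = (a - 5)*(a - 4)*(a + 3)*(a - 4)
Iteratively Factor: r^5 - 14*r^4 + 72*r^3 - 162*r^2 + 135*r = (r - 5)*(r^4 - 9*r^3 + 27*r^2 - 27*r) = (r - 5)*(r - 3)*(r^3 - 6*r^2 + 9*r) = (r - 5)*(r - 3)^2*(r^2 - 3*r) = (r - 5)*(r - 3)^3*(r)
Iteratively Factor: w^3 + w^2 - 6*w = (w - 2)*(w^2 + 3*w) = (w - 2)*(w + 3)*(w)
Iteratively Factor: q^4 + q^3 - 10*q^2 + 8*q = (q - 1)*(q^3 + 2*q^2 - 8*q) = q*(q - 1)*(q^2 + 2*q - 8) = q*(q - 1)*(q + 4)*(q - 2)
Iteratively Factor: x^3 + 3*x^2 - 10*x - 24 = (x - 3)*(x^2 + 6*x + 8) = (x - 3)*(x + 2)*(x + 4)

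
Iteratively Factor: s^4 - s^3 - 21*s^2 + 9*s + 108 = (s + 3)*(s^3 - 4*s^2 - 9*s + 36) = (s + 3)^2*(s^2 - 7*s + 12) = (s - 3)*(s + 3)^2*(s - 4)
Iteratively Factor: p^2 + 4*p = (p + 4)*(p)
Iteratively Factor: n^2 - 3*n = (n)*(n - 3)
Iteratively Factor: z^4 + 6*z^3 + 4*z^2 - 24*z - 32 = (z - 2)*(z^3 + 8*z^2 + 20*z + 16) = (z - 2)*(z + 4)*(z^2 + 4*z + 4) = (z - 2)*(z + 2)*(z + 4)*(z + 2)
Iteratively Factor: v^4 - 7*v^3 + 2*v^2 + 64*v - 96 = (v - 2)*(v^3 - 5*v^2 - 8*v + 48) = (v - 2)*(v + 3)*(v^2 - 8*v + 16) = (v - 4)*(v - 2)*(v + 3)*(v - 4)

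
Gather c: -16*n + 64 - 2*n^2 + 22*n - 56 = -2*n^2 + 6*n + 8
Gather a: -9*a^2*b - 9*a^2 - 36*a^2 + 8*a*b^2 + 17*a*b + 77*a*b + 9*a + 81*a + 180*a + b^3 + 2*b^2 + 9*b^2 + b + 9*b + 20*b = a^2*(-9*b - 45) + a*(8*b^2 + 94*b + 270) + b^3 + 11*b^2 + 30*b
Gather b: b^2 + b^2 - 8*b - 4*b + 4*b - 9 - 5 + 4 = 2*b^2 - 8*b - 10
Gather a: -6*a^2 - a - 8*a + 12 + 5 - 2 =-6*a^2 - 9*a + 15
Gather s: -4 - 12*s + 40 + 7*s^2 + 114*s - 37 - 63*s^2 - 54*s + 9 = -56*s^2 + 48*s + 8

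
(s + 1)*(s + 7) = s^2 + 8*s + 7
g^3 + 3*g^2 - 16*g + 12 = (g - 2)*(g - 1)*(g + 6)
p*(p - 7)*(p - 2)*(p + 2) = p^4 - 7*p^3 - 4*p^2 + 28*p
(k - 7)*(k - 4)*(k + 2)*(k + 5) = k^4 - 4*k^3 - 39*k^2 + 86*k + 280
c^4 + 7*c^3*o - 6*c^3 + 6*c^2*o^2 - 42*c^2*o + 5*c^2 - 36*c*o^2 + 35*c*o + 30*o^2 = (c - 5)*(c - 1)*(c + o)*(c + 6*o)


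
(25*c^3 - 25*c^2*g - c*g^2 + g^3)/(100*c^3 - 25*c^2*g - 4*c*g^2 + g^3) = (c - g)/(4*c - g)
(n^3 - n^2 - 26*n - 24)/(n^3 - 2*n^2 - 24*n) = (n + 1)/n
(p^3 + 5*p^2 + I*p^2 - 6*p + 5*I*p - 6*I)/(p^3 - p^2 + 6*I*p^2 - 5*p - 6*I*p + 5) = (p + 6)/(p + 5*I)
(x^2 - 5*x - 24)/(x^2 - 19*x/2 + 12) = 2*(x + 3)/(2*x - 3)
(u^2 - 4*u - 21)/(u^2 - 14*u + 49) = (u + 3)/(u - 7)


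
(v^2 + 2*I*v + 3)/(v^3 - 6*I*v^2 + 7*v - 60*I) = (v - I)/(v^2 - 9*I*v - 20)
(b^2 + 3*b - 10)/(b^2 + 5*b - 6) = (b^2 + 3*b - 10)/(b^2 + 5*b - 6)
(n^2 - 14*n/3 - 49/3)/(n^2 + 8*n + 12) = (3*n^2 - 14*n - 49)/(3*(n^2 + 8*n + 12))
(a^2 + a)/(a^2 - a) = (a + 1)/(a - 1)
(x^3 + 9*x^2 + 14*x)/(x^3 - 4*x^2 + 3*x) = (x^2 + 9*x + 14)/(x^2 - 4*x + 3)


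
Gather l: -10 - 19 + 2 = -27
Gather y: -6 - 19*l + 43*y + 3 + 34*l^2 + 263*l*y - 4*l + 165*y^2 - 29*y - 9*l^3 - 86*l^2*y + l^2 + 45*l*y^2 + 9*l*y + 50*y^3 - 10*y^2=-9*l^3 + 35*l^2 - 23*l + 50*y^3 + y^2*(45*l + 155) + y*(-86*l^2 + 272*l + 14) - 3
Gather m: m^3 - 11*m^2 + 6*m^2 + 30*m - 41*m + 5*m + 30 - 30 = m^3 - 5*m^2 - 6*m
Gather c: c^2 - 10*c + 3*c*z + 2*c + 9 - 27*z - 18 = c^2 + c*(3*z - 8) - 27*z - 9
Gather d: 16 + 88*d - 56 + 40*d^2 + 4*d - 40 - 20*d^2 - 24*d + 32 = 20*d^2 + 68*d - 48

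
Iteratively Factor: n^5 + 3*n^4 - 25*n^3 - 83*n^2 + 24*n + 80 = (n - 1)*(n^4 + 4*n^3 - 21*n^2 - 104*n - 80) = (n - 1)*(n + 4)*(n^3 - 21*n - 20) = (n - 1)*(n + 4)^2*(n^2 - 4*n - 5) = (n - 5)*(n - 1)*(n + 4)^2*(n + 1)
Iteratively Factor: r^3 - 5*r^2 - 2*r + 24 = (r + 2)*(r^2 - 7*r + 12) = (r - 3)*(r + 2)*(r - 4)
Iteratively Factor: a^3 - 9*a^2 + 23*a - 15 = (a - 5)*(a^2 - 4*a + 3) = (a - 5)*(a - 1)*(a - 3)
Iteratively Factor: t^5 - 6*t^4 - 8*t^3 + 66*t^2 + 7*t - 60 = (t - 5)*(t^4 - t^3 - 13*t^2 + t + 12) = (t - 5)*(t + 3)*(t^3 - 4*t^2 - t + 4) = (t - 5)*(t - 1)*(t + 3)*(t^2 - 3*t - 4) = (t - 5)*(t - 1)*(t + 1)*(t + 3)*(t - 4)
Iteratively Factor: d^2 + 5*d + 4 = (d + 1)*(d + 4)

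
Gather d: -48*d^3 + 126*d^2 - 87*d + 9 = -48*d^3 + 126*d^2 - 87*d + 9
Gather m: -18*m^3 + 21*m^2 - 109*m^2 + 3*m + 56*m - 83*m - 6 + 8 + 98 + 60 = -18*m^3 - 88*m^2 - 24*m + 160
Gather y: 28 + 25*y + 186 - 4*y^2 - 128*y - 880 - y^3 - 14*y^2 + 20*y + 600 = -y^3 - 18*y^2 - 83*y - 66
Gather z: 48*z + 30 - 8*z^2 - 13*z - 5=-8*z^2 + 35*z + 25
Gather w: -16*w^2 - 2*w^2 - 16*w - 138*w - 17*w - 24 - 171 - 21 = -18*w^2 - 171*w - 216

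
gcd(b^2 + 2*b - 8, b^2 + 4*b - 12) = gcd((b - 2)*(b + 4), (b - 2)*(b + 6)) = b - 2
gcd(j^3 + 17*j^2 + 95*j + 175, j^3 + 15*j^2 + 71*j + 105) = j^2 + 12*j + 35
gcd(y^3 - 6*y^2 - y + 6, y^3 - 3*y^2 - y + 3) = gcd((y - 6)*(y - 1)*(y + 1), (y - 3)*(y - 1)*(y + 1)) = y^2 - 1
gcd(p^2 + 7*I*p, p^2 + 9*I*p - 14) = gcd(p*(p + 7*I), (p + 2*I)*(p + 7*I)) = p + 7*I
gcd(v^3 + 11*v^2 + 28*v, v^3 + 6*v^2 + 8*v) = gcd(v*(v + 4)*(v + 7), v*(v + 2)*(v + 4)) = v^2 + 4*v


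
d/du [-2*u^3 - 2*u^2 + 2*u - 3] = -6*u^2 - 4*u + 2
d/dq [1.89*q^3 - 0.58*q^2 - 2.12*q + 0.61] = 5.67*q^2 - 1.16*q - 2.12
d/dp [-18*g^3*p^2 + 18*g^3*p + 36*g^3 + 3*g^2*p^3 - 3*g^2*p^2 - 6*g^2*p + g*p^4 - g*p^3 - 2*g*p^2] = g*(-36*g^2*p + 18*g^2 + 9*g*p^2 - 6*g*p - 6*g + 4*p^3 - 3*p^2 - 4*p)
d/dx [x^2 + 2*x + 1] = 2*x + 2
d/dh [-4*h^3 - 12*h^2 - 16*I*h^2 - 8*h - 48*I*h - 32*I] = -12*h^2 - h*(24 + 32*I) - 8 - 48*I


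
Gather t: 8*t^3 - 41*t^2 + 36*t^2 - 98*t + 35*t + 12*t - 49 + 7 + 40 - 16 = 8*t^3 - 5*t^2 - 51*t - 18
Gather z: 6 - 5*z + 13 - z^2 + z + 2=-z^2 - 4*z + 21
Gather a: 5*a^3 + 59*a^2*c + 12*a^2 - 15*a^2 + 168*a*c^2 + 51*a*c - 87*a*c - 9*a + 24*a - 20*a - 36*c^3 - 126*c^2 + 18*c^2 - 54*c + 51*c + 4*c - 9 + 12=5*a^3 + a^2*(59*c - 3) + a*(168*c^2 - 36*c - 5) - 36*c^3 - 108*c^2 + c + 3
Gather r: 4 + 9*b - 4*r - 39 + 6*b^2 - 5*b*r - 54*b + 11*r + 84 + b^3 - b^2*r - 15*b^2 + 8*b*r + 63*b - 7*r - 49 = b^3 - 9*b^2 + 18*b + r*(-b^2 + 3*b)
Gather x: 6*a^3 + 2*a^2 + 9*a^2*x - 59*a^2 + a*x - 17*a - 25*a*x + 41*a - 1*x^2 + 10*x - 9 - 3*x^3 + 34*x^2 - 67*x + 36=6*a^3 - 57*a^2 + 24*a - 3*x^3 + 33*x^2 + x*(9*a^2 - 24*a - 57) + 27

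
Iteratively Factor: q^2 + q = (q + 1)*(q)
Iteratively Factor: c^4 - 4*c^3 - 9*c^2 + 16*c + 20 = (c - 2)*(c^3 - 2*c^2 - 13*c - 10) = (c - 5)*(c - 2)*(c^2 + 3*c + 2) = (c - 5)*(c - 2)*(c + 1)*(c + 2)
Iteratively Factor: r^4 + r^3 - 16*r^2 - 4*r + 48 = (r - 2)*(r^3 + 3*r^2 - 10*r - 24) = (r - 3)*(r - 2)*(r^2 + 6*r + 8) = (r - 3)*(r - 2)*(r + 2)*(r + 4)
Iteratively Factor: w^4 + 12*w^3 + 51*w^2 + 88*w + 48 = (w + 3)*(w^3 + 9*w^2 + 24*w + 16) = (w + 3)*(w + 4)*(w^2 + 5*w + 4) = (w + 1)*(w + 3)*(w + 4)*(w + 4)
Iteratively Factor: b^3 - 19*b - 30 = (b - 5)*(b^2 + 5*b + 6) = (b - 5)*(b + 3)*(b + 2)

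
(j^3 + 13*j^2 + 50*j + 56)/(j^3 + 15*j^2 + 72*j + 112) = (j + 2)/(j + 4)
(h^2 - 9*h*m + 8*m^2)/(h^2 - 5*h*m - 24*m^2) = (h - m)/(h + 3*m)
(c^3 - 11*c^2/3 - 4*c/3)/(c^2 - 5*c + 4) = c*(3*c + 1)/(3*(c - 1))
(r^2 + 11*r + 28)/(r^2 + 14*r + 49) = (r + 4)/(r + 7)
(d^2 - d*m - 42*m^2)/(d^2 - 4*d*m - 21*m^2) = (d + 6*m)/(d + 3*m)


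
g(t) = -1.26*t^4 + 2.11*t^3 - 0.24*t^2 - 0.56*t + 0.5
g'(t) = -5.04*t^3 + 6.33*t^2 - 0.48*t - 0.56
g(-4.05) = -480.33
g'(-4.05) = 440.02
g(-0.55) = 0.27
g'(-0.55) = 2.46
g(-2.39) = -69.45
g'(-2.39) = 105.55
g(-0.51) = 0.36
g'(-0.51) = 2.00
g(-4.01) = -462.97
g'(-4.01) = 428.14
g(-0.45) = 0.46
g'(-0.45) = 1.40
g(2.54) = -20.34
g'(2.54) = -43.53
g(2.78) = -32.84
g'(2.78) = -61.26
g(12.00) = -22522.06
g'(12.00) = -7803.92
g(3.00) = -48.43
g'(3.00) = -81.11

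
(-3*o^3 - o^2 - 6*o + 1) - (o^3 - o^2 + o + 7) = -4*o^3 - 7*o - 6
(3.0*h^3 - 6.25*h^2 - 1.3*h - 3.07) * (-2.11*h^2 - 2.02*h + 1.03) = -6.33*h^5 + 7.1275*h^4 + 18.458*h^3 + 2.6662*h^2 + 4.8624*h - 3.1621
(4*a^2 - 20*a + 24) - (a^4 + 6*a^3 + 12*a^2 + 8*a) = -a^4 - 6*a^3 - 8*a^2 - 28*a + 24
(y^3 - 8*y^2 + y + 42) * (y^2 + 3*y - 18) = y^5 - 5*y^4 - 41*y^3 + 189*y^2 + 108*y - 756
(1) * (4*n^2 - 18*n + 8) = 4*n^2 - 18*n + 8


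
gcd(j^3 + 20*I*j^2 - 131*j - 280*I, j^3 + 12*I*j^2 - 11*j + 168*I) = j^2 + 15*I*j - 56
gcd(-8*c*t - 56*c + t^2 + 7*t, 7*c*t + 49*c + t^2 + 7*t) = t + 7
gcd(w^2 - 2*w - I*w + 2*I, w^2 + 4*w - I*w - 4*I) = w - I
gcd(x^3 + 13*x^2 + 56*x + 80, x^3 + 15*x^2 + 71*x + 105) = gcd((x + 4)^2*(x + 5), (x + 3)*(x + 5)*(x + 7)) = x + 5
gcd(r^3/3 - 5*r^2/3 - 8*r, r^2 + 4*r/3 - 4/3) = 1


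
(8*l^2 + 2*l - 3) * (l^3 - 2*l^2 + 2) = 8*l^5 - 14*l^4 - 7*l^3 + 22*l^2 + 4*l - 6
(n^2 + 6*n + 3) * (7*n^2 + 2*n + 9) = 7*n^4 + 44*n^3 + 42*n^2 + 60*n + 27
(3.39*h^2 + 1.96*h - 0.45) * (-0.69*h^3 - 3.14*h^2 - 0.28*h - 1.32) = -2.3391*h^5 - 11.997*h^4 - 6.7931*h^3 - 3.6106*h^2 - 2.4612*h + 0.594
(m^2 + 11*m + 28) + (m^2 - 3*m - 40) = 2*m^2 + 8*m - 12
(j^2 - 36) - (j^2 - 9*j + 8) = 9*j - 44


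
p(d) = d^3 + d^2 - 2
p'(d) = 3*d^2 + 2*d = d*(3*d + 2)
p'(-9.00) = 225.00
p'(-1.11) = 1.48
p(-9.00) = -650.00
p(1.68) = 5.56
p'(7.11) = 165.88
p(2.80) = 27.79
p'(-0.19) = -0.27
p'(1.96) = 15.44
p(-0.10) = -1.99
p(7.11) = 407.98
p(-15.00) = -3152.00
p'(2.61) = 25.66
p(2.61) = 22.59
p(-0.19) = -1.97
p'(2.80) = 29.12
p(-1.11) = -2.14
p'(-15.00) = 645.00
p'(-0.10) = -0.17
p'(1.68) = 11.83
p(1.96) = 9.37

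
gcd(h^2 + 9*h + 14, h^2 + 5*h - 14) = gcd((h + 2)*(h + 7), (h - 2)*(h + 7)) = h + 7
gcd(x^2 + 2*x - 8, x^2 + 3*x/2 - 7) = x - 2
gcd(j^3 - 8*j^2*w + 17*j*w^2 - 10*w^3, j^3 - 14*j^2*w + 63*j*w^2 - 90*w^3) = -j + 5*w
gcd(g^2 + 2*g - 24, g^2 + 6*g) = g + 6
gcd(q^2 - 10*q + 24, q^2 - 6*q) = q - 6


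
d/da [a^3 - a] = 3*a^2 - 1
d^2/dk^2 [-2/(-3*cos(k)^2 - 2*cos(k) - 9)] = (-72*sin(k)^4 - 172*sin(k)^2 + 81*cos(k) - 9*cos(3*k) + 152)/(-3*sin(k)^2 + 2*cos(k) + 12)^3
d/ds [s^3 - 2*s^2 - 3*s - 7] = 3*s^2 - 4*s - 3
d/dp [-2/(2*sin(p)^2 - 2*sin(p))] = (2/tan(p) - cos(p)/sin(p)^2)/(sin(p) - 1)^2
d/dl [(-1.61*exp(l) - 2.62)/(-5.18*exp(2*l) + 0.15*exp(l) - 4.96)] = (-8.3398*exp(2*l) - 27.1432*exp(l) + 8.3786)*exp(l)/(26.8324*exp(4*l) - 1.554*exp(3*l) + 51.4081*exp(2*l) - 1.488*exp(l) + 24.6016)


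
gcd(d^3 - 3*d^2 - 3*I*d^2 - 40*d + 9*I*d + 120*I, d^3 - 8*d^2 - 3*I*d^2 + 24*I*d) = d^2 + d*(-8 - 3*I) + 24*I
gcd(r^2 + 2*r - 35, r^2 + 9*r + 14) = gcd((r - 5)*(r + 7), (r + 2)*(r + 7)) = r + 7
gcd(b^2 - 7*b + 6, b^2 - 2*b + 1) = b - 1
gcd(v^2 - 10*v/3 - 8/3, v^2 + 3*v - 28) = v - 4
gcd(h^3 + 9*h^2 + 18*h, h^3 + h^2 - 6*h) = h^2 + 3*h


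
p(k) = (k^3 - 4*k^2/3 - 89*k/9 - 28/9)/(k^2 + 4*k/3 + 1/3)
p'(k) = (-2*k - 4/3)*(k^3 - 4*k^2/3 - 89*k/9 - 28/9)/(k^2 + 4*k/3 + 1/3)^2 + (3*k^2 - 8*k/3 - 89/9)/(k^2 + 4*k/3 + 1/3) = (k^2 + 2*k + 23/3)/(k^2 + 2*k + 1)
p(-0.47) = -15.72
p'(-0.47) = 24.73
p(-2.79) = -1.73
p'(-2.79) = 3.08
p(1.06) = -4.84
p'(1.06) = 2.57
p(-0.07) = -9.91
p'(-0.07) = 8.71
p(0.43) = -6.90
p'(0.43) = 4.26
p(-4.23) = -4.83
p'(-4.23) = 1.64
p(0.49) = -6.65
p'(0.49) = 4.00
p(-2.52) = -0.80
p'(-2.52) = 3.89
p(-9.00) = -10.83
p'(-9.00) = 1.10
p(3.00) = -1.33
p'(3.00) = 1.42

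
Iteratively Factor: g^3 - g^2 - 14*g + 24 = (g - 2)*(g^2 + g - 12) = (g - 3)*(g - 2)*(g + 4)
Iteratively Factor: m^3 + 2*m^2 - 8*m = (m)*(m^2 + 2*m - 8) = m*(m + 4)*(m - 2)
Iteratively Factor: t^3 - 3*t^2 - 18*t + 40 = (t + 4)*(t^2 - 7*t + 10) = (t - 2)*(t + 4)*(t - 5)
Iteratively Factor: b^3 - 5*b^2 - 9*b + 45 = (b + 3)*(b^2 - 8*b + 15) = (b - 3)*(b + 3)*(b - 5)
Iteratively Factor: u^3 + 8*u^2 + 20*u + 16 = (u + 4)*(u^2 + 4*u + 4) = (u + 2)*(u + 4)*(u + 2)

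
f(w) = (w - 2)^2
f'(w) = 2*w - 4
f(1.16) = 0.71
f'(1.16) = -1.68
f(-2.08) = 16.65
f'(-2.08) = -8.16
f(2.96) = 0.92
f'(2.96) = 1.92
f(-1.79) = 14.36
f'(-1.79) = -7.58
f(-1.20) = 10.24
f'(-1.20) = -6.40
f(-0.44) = 5.95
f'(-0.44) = -4.88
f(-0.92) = 8.53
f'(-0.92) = -5.84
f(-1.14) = 9.86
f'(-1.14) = -6.28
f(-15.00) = 289.00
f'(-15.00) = -34.00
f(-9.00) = 121.00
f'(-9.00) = -22.00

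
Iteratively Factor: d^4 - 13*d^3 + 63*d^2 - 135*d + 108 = (d - 4)*(d^3 - 9*d^2 + 27*d - 27) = (d - 4)*(d - 3)*(d^2 - 6*d + 9) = (d - 4)*(d - 3)^2*(d - 3)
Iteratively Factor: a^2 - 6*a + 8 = (a - 2)*(a - 4)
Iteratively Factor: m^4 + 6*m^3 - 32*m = (m - 2)*(m^3 + 8*m^2 + 16*m) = (m - 2)*(m + 4)*(m^2 + 4*m) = (m - 2)*(m + 4)^2*(m)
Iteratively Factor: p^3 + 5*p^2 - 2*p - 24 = (p + 3)*(p^2 + 2*p - 8) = (p + 3)*(p + 4)*(p - 2)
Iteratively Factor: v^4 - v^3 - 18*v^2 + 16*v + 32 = (v + 4)*(v^3 - 5*v^2 + 2*v + 8) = (v - 4)*(v + 4)*(v^2 - v - 2) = (v - 4)*(v + 1)*(v + 4)*(v - 2)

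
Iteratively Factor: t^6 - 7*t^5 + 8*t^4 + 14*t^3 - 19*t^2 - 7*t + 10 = (t + 1)*(t^5 - 8*t^4 + 16*t^3 - 2*t^2 - 17*t + 10) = (t - 2)*(t + 1)*(t^4 - 6*t^3 + 4*t^2 + 6*t - 5) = (t - 2)*(t + 1)^2*(t^3 - 7*t^2 + 11*t - 5) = (t - 2)*(t - 1)*(t + 1)^2*(t^2 - 6*t + 5) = (t - 5)*(t - 2)*(t - 1)*(t + 1)^2*(t - 1)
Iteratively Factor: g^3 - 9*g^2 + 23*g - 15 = (g - 1)*(g^2 - 8*g + 15) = (g - 3)*(g - 1)*(g - 5)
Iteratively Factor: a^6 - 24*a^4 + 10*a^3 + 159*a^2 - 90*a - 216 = (a - 3)*(a^5 + 3*a^4 - 15*a^3 - 35*a^2 + 54*a + 72) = (a - 3)*(a + 4)*(a^4 - a^3 - 11*a^2 + 9*a + 18) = (a - 3)^2*(a + 4)*(a^3 + 2*a^2 - 5*a - 6) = (a - 3)^2*(a + 1)*(a + 4)*(a^2 + a - 6) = (a - 3)^2*(a + 1)*(a + 3)*(a + 4)*(a - 2)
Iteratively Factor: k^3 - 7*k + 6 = (k - 2)*(k^2 + 2*k - 3) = (k - 2)*(k - 1)*(k + 3)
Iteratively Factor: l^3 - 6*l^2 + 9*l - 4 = (l - 4)*(l^2 - 2*l + 1) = (l - 4)*(l - 1)*(l - 1)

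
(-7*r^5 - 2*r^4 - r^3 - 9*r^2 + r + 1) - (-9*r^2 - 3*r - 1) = -7*r^5 - 2*r^4 - r^3 + 4*r + 2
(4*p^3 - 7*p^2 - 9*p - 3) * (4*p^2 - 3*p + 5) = 16*p^5 - 40*p^4 + 5*p^3 - 20*p^2 - 36*p - 15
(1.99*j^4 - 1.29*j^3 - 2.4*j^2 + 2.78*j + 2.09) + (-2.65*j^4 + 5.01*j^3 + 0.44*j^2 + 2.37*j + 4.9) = -0.66*j^4 + 3.72*j^3 - 1.96*j^2 + 5.15*j + 6.99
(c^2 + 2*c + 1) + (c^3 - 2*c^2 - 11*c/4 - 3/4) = c^3 - c^2 - 3*c/4 + 1/4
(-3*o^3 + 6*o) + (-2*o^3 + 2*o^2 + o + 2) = -5*o^3 + 2*o^2 + 7*o + 2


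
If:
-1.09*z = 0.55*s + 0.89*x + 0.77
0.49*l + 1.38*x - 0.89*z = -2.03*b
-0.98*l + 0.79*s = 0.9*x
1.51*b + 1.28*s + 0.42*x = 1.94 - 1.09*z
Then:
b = 0.839575228980076*z + 0.52713579057444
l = 2.82368612063138 - 1.35667385766413*z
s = 1.47718807646665 - 1.80643597250201*z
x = -0.108382264184152*z - 1.77803757534456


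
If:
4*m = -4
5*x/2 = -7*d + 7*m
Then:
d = -5*x/14 - 1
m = -1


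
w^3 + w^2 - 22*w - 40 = (w - 5)*(w + 2)*(w + 4)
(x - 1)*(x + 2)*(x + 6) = x^3 + 7*x^2 + 4*x - 12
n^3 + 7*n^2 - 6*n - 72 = (n - 3)*(n + 4)*(n + 6)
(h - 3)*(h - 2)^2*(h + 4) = h^4 - 3*h^3 - 12*h^2 + 52*h - 48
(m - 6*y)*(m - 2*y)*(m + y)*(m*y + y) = m^4*y - 7*m^3*y^2 + m^3*y + 4*m^2*y^3 - 7*m^2*y^2 + 12*m*y^4 + 4*m*y^3 + 12*y^4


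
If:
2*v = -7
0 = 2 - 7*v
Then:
No Solution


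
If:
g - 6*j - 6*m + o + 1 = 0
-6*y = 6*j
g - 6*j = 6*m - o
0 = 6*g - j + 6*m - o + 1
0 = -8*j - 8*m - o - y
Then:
No Solution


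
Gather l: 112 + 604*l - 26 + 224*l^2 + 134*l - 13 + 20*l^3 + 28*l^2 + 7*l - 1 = 20*l^3 + 252*l^2 + 745*l + 72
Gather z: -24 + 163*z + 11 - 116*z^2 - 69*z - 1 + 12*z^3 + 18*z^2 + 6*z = 12*z^3 - 98*z^2 + 100*z - 14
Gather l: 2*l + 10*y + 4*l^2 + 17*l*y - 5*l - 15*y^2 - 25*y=4*l^2 + l*(17*y - 3) - 15*y^2 - 15*y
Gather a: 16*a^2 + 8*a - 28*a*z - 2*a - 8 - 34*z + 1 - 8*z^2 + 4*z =16*a^2 + a*(6 - 28*z) - 8*z^2 - 30*z - 7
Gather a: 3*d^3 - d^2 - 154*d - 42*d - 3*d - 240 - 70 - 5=3*d^3 - d^2 - 199*d - 315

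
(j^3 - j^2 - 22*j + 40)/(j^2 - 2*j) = j + 1 - 20/j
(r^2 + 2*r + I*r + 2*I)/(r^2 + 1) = (r + 2)/(r - I)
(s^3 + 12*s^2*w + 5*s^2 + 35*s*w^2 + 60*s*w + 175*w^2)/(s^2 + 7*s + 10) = (s^2 + 12*s*w + 35*w^2)/(s + 2)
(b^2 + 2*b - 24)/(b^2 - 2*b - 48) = (b - 4)/(b - 8)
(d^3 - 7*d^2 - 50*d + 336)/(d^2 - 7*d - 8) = (d^2 + d - 42)/(d + 1)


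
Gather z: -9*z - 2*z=-11*z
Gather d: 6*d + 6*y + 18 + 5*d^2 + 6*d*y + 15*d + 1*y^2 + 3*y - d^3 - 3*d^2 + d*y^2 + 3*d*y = -d^3 + 2*d^2 + d*(y^2 + 9*y + 21) + y^2 + 9*y + 18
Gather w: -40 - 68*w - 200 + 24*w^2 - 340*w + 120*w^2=144*w^2 - 408*w - 240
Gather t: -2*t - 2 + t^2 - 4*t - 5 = t^2 - 6*t - 7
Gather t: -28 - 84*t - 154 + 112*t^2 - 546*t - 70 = 112*t^2 - 630*t - 252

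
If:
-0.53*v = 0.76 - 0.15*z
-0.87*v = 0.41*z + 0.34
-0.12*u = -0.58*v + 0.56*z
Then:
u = -11.49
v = -1.04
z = 1.38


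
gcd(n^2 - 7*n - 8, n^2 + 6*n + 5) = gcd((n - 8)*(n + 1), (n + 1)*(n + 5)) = n + 1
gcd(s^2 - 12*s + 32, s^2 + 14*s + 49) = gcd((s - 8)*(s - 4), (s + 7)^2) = 1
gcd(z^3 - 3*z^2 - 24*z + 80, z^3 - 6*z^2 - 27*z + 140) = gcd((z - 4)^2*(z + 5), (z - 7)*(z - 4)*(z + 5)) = z^2 + z - 20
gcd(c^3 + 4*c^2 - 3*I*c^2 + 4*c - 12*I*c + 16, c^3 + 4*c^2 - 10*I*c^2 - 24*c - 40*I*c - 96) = c^2 + c*(4 - 4*I) - 16*I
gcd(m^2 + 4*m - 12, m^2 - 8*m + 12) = m - 2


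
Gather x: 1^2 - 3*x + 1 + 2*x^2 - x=2*x^2 - 4*x + 2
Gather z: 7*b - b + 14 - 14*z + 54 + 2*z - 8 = 6*b - 12*z + 60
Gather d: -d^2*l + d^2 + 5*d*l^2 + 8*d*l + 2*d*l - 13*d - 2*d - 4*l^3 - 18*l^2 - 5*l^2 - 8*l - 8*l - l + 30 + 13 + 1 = d^2*(1 - l) + d*(5*l^2 + 10*l - 15) - 4*l^3 - 23*l^2 - 17*l + 44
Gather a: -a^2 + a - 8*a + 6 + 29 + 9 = -a^2 - 7*a + 44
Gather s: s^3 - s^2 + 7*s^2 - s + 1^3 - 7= s^3 + 6*s^2 - s - 6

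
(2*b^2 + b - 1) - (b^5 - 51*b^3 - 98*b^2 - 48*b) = -b^5 + 51*b^3 + 100*b^2 + 49*b - 1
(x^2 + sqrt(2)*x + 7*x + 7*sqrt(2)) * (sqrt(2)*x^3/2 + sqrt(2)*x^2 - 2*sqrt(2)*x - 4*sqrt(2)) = sqrt(2)*x^5/2 + x^4 + 9*sqrt(2)*x^4/2 + 5*sqrt(2)*x^3 + 9*x^3 - 18*sqrt(2)*x^2 + 10*x^2 - 28*sqrt(2)*x - 36*x - 56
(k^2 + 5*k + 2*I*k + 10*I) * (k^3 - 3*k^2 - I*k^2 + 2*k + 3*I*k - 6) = k^5 + 2*k^4 + I*k^4 - 11*k^3 + 2*I*k^3 + 8*k^2 - 11*I*k^2 - 60*k + 8*I*k - 60*I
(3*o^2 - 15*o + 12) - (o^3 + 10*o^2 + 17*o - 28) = -o^3 - 7*o^2 - 32*o + 40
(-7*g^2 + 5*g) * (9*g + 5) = -63*g^3 + 10*g^2 + 25*g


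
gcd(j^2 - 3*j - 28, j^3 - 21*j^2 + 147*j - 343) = j - 7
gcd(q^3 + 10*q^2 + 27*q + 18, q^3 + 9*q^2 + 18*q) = q^2 + 9*q + 18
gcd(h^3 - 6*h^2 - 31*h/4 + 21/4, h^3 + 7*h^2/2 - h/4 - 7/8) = h - 1/2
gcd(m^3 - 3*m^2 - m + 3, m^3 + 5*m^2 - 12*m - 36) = m - 3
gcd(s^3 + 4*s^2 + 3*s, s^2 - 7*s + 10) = 1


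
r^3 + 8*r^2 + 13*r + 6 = (r + 1)^2*(r + 6)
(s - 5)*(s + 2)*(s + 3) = s^3 - 19*s - 30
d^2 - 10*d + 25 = (d - 5)^2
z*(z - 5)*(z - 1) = z^3 - 6*z^2 + 5*z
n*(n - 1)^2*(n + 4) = n^4 + 2*n^3 - 7*n^2 + 4*n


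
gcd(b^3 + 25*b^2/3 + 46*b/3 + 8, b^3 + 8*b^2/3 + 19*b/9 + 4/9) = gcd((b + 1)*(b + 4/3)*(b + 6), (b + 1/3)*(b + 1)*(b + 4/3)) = b^2 + 7*b/3 + 4/3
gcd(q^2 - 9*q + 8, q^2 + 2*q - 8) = 1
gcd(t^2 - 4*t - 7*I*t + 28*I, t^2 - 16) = t - 4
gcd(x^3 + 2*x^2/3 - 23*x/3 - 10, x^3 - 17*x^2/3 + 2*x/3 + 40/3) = 1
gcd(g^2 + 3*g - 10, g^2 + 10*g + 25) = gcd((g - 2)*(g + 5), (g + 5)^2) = g + 5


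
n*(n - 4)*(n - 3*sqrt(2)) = n^3 - 3*sqrt(2)*n^2 - 4*n^2 + 12*sqrt(2)*n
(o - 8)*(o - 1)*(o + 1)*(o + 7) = o^4 - o^3 - 57*o^2 + o + 56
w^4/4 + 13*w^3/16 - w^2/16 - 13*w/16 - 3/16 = (w/4 + 1/4)*(w - 1)*(w + 1/4)*(w + 3)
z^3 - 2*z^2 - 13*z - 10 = (z - 5)*(z + 1)*(z + 2)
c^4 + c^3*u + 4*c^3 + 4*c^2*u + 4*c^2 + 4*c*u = c*(c + 2)^2*(c + u)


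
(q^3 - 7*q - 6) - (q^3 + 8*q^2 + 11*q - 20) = -8*q^2 - 18*q + 14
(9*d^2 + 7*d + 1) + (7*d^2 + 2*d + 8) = 16*d^2 + 9*d + 9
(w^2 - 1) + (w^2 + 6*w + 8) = 2*w^2 + 6*w + 7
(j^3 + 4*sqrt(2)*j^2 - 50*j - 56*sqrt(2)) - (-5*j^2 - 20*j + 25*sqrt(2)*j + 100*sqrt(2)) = j^3 + 5*j^2 + 4*sqrt(2)*j^2 - 25*sqrt(2)*j - 30*j - 156*sqrt(2)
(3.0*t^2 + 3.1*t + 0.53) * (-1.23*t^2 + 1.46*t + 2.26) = -3.69*t^4 + 0.567*t^3 + 10.6541*t^2 + 7.7798*t + 1.1978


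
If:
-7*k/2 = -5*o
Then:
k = 10*o/7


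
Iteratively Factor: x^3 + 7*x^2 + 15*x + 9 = (x + 3)*(x^2 + 4*x + 3) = (x + 3)^2*(x + 1)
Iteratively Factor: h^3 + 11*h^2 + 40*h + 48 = (h + 3)*(h^2 + 8*h + 16) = (h + 3)*(h + 4)*(h + 4)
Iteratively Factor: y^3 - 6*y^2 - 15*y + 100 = (y - 5)*(y^2 - y - 20) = (y - 5)^2*(y + 4)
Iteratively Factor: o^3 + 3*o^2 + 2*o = (o + 2)*(o^2 + o) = o*(o + 2)*(o + 1)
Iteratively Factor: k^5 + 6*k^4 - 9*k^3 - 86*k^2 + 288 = (k + 4)*(k^4 + 2*k^3 - 17*k^2 - 18*k + 72) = (k - 3)*(k + 4)*(k^3 + 5*k^2 - 2*k - 24) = (k - 3)*(k + 4)^2*(k^2 + k - 6) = (k - 3)*(k + 3)*(k + 4)^2*(k - 2)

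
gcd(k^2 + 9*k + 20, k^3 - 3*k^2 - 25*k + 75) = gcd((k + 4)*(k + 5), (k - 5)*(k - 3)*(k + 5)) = k + 5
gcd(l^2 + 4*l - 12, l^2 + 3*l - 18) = l + 6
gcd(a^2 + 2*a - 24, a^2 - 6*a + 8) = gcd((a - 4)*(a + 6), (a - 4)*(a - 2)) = a - 4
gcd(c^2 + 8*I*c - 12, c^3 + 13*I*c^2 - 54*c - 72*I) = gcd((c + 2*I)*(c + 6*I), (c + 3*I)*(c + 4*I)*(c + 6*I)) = c + 6*I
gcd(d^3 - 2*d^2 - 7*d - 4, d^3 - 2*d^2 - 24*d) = 1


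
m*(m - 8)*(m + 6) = m^3 - 2*m^2 - 48*m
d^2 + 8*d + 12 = (d + 2)*(d + 6)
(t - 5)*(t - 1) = t^2 - 6*t + 5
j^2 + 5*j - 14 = (j - 2)*(j + 7)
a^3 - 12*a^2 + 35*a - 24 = (a - 8)*(a - 3)*(a - 1)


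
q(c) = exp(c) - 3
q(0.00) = -2.00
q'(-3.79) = 0.02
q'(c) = exp(c)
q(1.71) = 2.53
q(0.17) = -1.81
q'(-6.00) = 0.00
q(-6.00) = -3.00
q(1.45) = 1.26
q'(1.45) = 4.26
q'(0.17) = 1.19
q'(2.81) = 16.61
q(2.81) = 13.61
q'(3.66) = 38.86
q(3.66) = 35.86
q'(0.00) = 1.00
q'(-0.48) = 0.62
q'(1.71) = 5.53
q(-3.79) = -2.98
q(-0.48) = -2.38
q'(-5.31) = 0.00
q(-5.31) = -3.00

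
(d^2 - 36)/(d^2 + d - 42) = (d + 6)/(d + 7)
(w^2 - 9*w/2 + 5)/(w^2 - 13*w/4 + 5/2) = 2*(2*w - 5)/(4*w - 5)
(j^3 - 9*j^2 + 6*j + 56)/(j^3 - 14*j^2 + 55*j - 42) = (j^2 - 2*j - 8)/(j^2 - 7*j + 6)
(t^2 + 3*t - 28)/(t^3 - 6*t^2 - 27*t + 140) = (t + 7)/(t^2 - 2*t - 35)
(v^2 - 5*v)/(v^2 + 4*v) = (v - 5)/(v + 4)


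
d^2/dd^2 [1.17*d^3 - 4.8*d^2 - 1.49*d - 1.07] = 7.02*d - 9.6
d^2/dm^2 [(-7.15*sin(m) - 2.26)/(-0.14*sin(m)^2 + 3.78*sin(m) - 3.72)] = (-0.14014*sin(m)^5 - 3.960964*sin(m)^4 + 26.210576*sin(m)^3 - 127.858416*sin(m)^2 - 160.242048*sin(m) + 263.310432)/(0.002744*sin(m)^6 - 0.222264*sin(m)^5 + 6.219864*sin(m)^4 - 65.821896*sin(m)^3 + 165.270672*sin(m)^2 - 156.927456*sin(m) + 51.478848)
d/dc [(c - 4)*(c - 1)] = 2*c - 5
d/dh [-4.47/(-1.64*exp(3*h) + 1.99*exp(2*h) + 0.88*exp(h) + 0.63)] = (-21.9924*exp(2*h) + 17.7906*exp(h) + 3.9336)*exp(h)/(-1.64*exp(3*h) + 1.99*exp(2*h) + 0.88*exp(h) + 0.63)^2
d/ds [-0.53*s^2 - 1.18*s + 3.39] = -1.06*s - 1.18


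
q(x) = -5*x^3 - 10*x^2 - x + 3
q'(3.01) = -197.10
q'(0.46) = -13.37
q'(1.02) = -37.01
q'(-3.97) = -158.01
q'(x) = -15*x^2 - 20*x - 1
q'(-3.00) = -76.00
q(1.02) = -13.73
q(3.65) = -377.01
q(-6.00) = 729.00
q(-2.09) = 7.06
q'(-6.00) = -421.00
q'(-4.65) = -232.34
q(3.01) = -226.97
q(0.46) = -0.06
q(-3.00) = 51.00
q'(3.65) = -273.84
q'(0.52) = -15.46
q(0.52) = -0.93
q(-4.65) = 294.15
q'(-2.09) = -24.72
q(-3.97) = 162.21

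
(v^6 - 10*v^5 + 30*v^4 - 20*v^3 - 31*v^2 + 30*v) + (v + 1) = v^6 - 10*v^5 + 30*v^4 - 20*v^3 - 31*v^2 + 31*v + 1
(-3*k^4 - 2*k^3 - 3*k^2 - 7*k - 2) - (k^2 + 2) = -3*k^4 - 2*k^3 - 4*k^2 - 7*k - 4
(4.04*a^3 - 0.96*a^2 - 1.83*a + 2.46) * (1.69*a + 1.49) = 6.8276*a^4 + 4.3972*a^3 - 4.5231*a^2 + 1.4307*a + 3.6654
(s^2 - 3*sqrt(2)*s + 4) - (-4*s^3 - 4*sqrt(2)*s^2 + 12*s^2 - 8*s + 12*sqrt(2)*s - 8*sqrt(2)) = 4*s^3 - 11*s^2 + 4*sqrt(2)*s^2 - 15*sqrt(2)*s + 8*s + 4 + 8*sqrt(2)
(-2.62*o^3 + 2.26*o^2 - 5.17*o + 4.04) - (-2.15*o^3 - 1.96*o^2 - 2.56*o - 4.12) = -0.47*o^3 + 4.22*o^2 - 2.61*o + 8.16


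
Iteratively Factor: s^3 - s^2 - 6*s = (s)*(s^2 - s - 6) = s*(s - 3)*(s + 2)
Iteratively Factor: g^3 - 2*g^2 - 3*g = (g - 3)*(g^2 + g) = (g - 3)*(g + 1)*(g)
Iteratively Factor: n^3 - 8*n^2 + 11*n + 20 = (n + 1)*(n^2 - 9*n + 20) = (n - 5)*(n + 1)*(n - 4)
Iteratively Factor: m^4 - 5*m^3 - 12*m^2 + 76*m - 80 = (m - 5)*(m^3 - 12*m + 16) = (m - 5)*(m - 2)*(m^2 + 2*m - 8) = (m - 5)*(m - 2)^2*(m + 4)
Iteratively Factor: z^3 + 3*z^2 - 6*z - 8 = (z + 1)*(z^2 + 2*z - 8) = (z + 1)*(z + 4)*(z - 2)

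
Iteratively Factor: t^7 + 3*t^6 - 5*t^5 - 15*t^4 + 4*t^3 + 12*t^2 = (t)*(t^6 + 3*t^5 - 5*t^4 - 15*t^3 + 4*t^2 + 12*t) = t*(t - 1)*(t^5 + 4*t^4 - t^3 - 16*t^2 - 12*t) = t*(t - 1)*(t + 3)*(t^4 + t^3 - 4*t^2 - 4*t) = t*(t - 2)*(t - 1)*(t + 3)*(t^3 + 3*t^2 + 2*t) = t*(t - 2)*(t - 1)*(t + 2)*(t + 3)*(t^2 + t) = t^2*(t - 2)*(t - 1)*(t + 2)*(t + 3)*(t + 1)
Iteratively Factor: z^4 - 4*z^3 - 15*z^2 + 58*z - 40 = (z - 5)*(z^3 + z^2 - 10*z + 8) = (z - 5)*(z - 1)*(z^2 + 2*z - 8) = (z - 5)*(z - 1)*(z + 4)*(z - 2)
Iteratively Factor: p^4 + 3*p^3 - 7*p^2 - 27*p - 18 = (p + 2)*(p^3 + p^2 - 9*p - 9) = (p + 2)*(p + 3)*(p^2 - 2*p - 3) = (p - 3)*(p + 2)*(p + 3)*(p + 1)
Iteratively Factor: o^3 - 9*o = (o - 3)*(o^2 + 3*o) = (o - 3)*(o + 3)*(o)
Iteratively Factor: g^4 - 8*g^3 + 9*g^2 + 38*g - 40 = (g - 4)*(g^3 - 4*g^2 - 7*g + 10) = (g - 5)*(g - 4)*(g^2 + g - 2) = (g - 5)*(g - 4)*(g - 1)*(g + 2)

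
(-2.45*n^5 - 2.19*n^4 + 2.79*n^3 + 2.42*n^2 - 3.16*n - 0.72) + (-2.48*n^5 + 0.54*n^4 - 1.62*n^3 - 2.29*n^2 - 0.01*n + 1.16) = -4.93*n^5 - 1.65*n^4 + 1.17*n^3 + 0.13*n^2 - 3.17*n + 0.44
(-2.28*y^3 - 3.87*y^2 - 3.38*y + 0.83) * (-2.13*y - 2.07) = 4.8564*y^4 + 12.9627*y^3 + 15.2103*y^2 + 5.2287*y - 1.7181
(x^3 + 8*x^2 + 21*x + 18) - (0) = x^3 + 8*x^2 + 21*x + 18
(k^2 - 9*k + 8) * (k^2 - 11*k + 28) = k^4 - 20*k^3 + 135*k^2 - 340*k + 224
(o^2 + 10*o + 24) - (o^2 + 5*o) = 5*o + 24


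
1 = 1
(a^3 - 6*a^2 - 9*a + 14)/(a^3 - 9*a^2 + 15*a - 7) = (a + 2)/(a - 1)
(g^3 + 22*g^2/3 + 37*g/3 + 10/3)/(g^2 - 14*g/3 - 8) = (3*g^3 + 22*g^2 + 37*g + 10)/(3*g^2 - 14*g - 24)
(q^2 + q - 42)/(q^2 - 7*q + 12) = (q^2 + q - 42)/(q^2 - 7*q + 12)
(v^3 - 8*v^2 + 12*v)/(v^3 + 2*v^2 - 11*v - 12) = v*(v^2 - 8*v + 12)/(v^3 + 2*v^2 - 11*v - 12)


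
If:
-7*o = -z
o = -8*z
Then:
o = 0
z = 0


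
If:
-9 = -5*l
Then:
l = 9/5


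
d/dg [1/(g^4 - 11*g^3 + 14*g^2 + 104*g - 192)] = (-4*g^3 + 33*g^2 - 28*g - 104)/(g^4 - 11*g^3 + 14*g^2 + 104*g - 192)^2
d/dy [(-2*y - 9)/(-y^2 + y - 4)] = (2*y^2 - 2*y - (2*y - 1)*(2*y + 9) + 8)/(y^2 - y + 4)^2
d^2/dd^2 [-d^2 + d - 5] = -2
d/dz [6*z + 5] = 6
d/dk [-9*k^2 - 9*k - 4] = -18*k - 9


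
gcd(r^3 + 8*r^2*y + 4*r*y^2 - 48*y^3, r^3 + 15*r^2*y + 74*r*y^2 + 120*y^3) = r^2 + 10*r*y + 24*y^2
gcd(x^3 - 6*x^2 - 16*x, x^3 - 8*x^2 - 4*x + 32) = x^2 - 6*x - 16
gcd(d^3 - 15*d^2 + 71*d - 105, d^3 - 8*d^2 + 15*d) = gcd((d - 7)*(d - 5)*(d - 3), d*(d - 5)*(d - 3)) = d^2 - 8*d + 15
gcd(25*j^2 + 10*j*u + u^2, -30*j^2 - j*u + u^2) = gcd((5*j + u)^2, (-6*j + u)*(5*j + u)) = 5*j + u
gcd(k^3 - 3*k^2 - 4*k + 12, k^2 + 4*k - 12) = k - 2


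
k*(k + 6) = k^2 + 6*k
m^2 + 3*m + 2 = (m + 1)*(m + 2)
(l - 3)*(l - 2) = l^2 - 5*l + 6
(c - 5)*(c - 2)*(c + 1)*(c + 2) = c^4 - 4*c^3 - 9*c^2 + 16*c + 20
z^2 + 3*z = z*(z + 3)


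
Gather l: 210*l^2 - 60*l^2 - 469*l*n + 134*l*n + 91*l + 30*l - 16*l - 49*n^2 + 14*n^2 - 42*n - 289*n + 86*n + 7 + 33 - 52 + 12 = 150*l^2 + l*(105 - 335*n) - 35*n^2 - 245*n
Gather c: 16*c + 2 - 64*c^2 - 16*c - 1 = 1 - 64*c^2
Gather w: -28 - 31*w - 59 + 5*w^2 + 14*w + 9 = 5*w^2 - 17*w - 78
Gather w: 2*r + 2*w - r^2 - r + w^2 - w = -r^2 + r + w^2 + w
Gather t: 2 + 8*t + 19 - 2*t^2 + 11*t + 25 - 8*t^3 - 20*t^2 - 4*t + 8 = -8*t^3 - 22*t^2 + 15*t + 54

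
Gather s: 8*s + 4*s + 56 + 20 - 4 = 12*s + 72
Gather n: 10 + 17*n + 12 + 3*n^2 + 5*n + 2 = 3*n^2 + 22*n + 24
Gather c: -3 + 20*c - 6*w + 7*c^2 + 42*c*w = 7*c^2 + c*(42*w + 20) - 6*w - 3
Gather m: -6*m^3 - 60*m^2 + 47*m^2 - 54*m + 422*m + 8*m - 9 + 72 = -6*m^3 - 13*m^2 + 376*m + 63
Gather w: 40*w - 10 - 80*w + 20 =10 - 40*w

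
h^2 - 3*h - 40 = (h - 8)*(h + 5)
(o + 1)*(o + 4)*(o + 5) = o^3 + 10*o^2 + 29*o + 20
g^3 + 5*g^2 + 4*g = g*(g + 1)*(g + 4)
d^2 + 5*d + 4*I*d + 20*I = (d + 5)*(d + 4*I)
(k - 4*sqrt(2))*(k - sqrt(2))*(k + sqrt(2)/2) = k^3 - 9*sqrt(2)*k^2/2 + 3*k + 4*sqrt(2)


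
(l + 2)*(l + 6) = l^2 + 8*l + 12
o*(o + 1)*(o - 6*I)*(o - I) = o^4 + o^3 - 7*I*o^3 - 6*o^2 - 7*I*o^2 - 6*o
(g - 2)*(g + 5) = g^2 + 3*g - 10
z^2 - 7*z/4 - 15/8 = (z - 5/2)*(z + 3/4)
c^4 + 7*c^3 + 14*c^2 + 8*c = c*(c + 1)*(c + 2)*(c + 4)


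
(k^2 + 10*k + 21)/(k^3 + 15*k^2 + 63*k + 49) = (k + 3)/(k^2 + 8*k + 7)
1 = 1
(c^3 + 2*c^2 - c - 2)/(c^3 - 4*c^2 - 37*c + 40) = (c^2 + 3*c + 2)/(c^2 - 3*c - 40)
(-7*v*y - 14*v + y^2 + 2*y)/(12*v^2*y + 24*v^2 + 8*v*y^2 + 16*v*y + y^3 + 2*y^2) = (-7*v + y)/(12*v^2 + 8*v*y + y^2)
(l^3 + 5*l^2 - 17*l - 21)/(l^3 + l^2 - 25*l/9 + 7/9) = 9*(l^3 + 5*l^2 - 17*l - 21)/(9*l^3 + 9*l^2 - 25*l + 7)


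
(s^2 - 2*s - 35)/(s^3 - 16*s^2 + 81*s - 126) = (s + 5)/(s^2 - 9*s + 18)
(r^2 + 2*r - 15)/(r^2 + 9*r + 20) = (r - 3)/(r + 4)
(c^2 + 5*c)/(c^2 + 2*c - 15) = c/(c - 3)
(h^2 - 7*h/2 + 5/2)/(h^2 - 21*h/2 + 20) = (h - 1)/(h - 8)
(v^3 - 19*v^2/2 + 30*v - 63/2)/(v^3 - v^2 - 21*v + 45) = (v - 7/2)/(v + 5)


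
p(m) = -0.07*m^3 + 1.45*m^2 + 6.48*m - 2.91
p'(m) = -0.21*m^2 + 2.9*m + 6.48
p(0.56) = 1.16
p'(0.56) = 8.04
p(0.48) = 0.53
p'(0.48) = 7.82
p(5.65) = 67.36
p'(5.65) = 16.16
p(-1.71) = -9.40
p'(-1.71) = 0.91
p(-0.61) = -6.31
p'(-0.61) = 4.63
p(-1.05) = -8.03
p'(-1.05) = 3.20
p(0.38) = -0.24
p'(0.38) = 7.55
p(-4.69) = 5.81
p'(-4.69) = -11.74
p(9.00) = 121.83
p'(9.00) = 15.57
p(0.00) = -2.91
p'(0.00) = 6.48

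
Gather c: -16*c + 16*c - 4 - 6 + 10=0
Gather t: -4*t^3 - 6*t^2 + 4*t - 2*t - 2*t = -4*t^3 - 6*t^2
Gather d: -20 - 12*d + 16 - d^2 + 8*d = -d^2 - 4*d - 4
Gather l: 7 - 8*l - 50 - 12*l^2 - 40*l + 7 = -12*l^2 - 48*l - 36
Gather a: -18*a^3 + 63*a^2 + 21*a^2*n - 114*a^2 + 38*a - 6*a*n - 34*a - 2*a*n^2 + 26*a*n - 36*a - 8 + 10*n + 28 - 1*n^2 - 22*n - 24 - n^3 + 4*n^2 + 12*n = -18*a^3 + a^2*(21*n - 51) + a*(-2*n^2 + 20*n - 32) - n^3 + 3*n^2 - 4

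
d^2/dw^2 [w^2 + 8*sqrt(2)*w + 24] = 2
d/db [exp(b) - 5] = exp(b)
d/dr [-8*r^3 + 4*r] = 4 - 24*r^2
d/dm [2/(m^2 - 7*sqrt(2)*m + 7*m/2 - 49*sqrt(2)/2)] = 4*(-4*m - 7 + 14*sqrt(2))/(2*m^2 - 14*sqrt(2)*m + 7*m - 49*sqrt(2))^2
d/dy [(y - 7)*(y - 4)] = 2*y - 11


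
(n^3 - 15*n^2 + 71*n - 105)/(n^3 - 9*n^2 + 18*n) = (n^2 - 12*n + 35)/(n*(n - 6))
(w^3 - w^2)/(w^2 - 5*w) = w*(w - 1)/(w - 5)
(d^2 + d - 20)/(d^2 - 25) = (d - 4)/(d - 5)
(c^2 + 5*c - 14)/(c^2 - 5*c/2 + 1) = 2*(c + 7)/(2*c - 1)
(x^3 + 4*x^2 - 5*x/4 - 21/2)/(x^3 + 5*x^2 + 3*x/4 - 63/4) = (x + 2)/(x + 3)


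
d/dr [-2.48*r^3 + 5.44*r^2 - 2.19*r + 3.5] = -7.44*r^2 + 10.88*r - 2.19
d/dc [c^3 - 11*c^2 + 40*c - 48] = 3*c^2 - 22*c + 40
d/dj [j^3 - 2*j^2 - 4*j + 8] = 3*j^2 - 4*j - 4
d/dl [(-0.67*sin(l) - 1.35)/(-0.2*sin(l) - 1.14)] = 0.4938*cos(l)/(0.2*sin(l) + 1.14)^2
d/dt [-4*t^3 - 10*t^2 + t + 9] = -12*t^2 - 20*t + 1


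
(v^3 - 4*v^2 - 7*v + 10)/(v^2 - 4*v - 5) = (v^2 + v - 2)/(v + 1)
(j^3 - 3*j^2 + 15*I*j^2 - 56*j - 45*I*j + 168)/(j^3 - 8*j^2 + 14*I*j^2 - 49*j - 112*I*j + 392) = (j^2 + j*(-3 + 8*I) - 24*I)/(j^2 + j*(-8 + 7*I) - 56*I)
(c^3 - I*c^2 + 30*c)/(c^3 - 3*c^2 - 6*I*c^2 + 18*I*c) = (c + 5*I)/(c - 3)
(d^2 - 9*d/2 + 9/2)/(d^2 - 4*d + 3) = (d - 3/2)/(d - 1)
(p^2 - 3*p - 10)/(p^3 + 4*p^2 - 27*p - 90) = (p + 2)/(p^2 + 9*p + 18)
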